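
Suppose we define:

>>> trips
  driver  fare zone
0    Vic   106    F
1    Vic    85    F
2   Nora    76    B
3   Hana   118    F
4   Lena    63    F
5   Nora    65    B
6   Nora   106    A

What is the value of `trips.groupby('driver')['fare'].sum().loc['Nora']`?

group by driver, sum of fare:
driver
Hana    118
Lena     63
Nora    247
Vic     191
Name: fare, dtype: int64
Reading off the value at index 'Nora', we get 247.

247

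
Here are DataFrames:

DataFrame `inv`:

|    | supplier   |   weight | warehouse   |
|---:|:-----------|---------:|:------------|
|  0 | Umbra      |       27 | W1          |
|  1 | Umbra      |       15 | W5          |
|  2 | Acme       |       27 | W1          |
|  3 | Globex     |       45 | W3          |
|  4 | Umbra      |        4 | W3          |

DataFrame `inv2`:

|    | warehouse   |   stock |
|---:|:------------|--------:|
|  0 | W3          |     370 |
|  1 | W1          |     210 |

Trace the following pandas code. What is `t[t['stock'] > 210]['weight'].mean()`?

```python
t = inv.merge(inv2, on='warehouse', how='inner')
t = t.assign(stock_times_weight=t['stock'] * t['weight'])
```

24.5

merge on 'warehouse' (how='inner') → 4 rows:
  supplier  weight warehouse  stock
0    Umbra      27        W1    210
1     Acme      27        W1    210
2   Globex      45        W3    370
3    Umbra       4        W3    370
add column stock_times_weight = t['stock'] * t['weight']:
  supplier  weight warehouse  stock  stock_times_weight
0    Umbra      27        W1    210                5670
1     Acme      27        W1    210                5670
2   Globex      45        W3    370               16650
3    Umbra       4        W3    370                1480
filter rows where stock > 210:
  supplier  weight warehouse  stock  stock_times_weight
2   Globex      45        W3    370               16650
3    Umbra       4        W3    370                1480
So mean() = 24.5.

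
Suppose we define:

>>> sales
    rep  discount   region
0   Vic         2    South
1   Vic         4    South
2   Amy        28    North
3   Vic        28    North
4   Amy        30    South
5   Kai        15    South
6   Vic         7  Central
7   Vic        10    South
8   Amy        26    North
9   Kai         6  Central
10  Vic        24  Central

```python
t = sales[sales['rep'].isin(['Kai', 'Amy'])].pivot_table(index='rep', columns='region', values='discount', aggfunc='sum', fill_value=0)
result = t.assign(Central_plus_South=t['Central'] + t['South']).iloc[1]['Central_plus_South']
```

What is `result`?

21

filter rows where rep in ['Kai', 'Amy']:
   rep  discount   region
2  Amy        28    North
4  Amy        30    South
5  Kai        15    South
8  Amy        26    North
9  Kai         6  Central
pivot: rows=rep, cols=region, sum(discount):
region  Central  North  South
rep                          
Amy           0     54     30
Kai           6      0     15
add column Central_plus_South = t['Central'] + t['South']:
region  Central  North  South  Central_plus_South
rep                                              
Amy           0     54     30                  30
Kai           6      0     15                  21
So iloc[1]['Central_plus_South'] = 21.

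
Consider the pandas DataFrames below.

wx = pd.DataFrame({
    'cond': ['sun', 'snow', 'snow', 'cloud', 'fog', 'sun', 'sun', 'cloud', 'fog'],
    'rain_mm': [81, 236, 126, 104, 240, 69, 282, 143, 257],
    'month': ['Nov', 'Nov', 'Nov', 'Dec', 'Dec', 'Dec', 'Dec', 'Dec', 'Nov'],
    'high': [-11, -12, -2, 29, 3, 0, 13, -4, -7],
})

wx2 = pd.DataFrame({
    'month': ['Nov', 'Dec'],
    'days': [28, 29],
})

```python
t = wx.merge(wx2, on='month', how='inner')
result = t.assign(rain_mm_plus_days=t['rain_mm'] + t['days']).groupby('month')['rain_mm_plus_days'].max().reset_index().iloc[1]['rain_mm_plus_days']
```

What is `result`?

285

merge on 'month' (how='inner') → 9 rows:
    cond  rain_mm month  high  days
0    sun       81   Nov   -11    28
1   snow      236   Nov   -12    28
2   snow      126   Nov    -2    28
3  cloud      104   Dec    29    29
4    fog      240   Dec     3    29
5    sun       69   Dec     0    29
6    sun      282   Dec    13    29
7  cloud      143   Dec    -4    29
8    fog      257   Nov    -7    28
add column rain_mm_plus_days = t['rain_mm'] + t['days']:
    cond  rain_mm month  high  days  rain_mm_plus_days
0    sun       81   Nov   -11    28                109
1   snow      236   Nov   -12    28                264
2   snow      126   Nov    -2    28                154
3  cloud      104   Dec    29    29                133
4    fog      240   Dec     3    29                269
5    sun       69   Dec     0    29                 98
6    sun      282   Dec    13    29                311
7  cloud      143   Dec    -4    29                172
8    fog      257   Nov    -7    28                285
group by month, max of rain_mm_plus_days:
month
Dec    311
Nov    285
Name: rain_mm_plus_days, dtype: int64
reset_index():
  month  rain_mm_plus_days
0   Dec                311
1   Nov                285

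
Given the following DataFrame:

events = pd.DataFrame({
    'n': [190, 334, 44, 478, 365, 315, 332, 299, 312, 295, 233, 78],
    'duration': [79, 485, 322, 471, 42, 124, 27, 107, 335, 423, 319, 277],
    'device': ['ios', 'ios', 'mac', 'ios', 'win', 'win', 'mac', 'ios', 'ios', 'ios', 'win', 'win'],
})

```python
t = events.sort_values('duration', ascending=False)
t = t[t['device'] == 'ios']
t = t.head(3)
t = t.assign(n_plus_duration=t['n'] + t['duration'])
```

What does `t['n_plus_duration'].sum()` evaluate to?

sort by duration descending:
      n  duration device
1   334       485    ios
3   478       471    ios
9   295       423    ios
8   312       335    ios
2    44       322    mac
10  233       319    win
11   78       277    win
5   315       124    win
7   299       107    ios
0   190        79    ios
4   365        42    win
6   332        27    mac
filter rows where device == 'ios':
     n  duration device
1  334       485    ios
3  478       471    ios
9  295       423    ios
8  312       335    ios
7  299       107    ios
0  190        79    ios
take first 3 rows:
     n  duration device
1  334       485    ios
3  478       471    ios
9  295       423    ios
add column n_plus_duration = t['n'] + t['duration']:
     n  duration device  n_plus_duration
1  334       485    ios              819
3  478       471    ios              949
9  295       423    ios              718

2486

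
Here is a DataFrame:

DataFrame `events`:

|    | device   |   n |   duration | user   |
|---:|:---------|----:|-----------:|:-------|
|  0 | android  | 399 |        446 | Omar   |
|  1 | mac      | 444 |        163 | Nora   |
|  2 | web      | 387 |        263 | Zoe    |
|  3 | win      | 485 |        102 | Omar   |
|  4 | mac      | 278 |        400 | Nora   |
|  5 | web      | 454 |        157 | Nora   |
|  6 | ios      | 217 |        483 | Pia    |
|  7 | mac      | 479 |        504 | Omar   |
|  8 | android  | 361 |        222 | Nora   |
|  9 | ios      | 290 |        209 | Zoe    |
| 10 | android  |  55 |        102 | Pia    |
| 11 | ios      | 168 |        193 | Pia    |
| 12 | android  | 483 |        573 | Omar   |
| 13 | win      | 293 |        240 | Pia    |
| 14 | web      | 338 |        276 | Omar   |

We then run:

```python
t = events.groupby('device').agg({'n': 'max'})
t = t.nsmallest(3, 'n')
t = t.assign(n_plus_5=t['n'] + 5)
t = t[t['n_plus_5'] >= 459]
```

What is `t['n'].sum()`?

group by device, max of n:
           n
device      
android  483
ios      290
mac      479
web      454
win      485
take 3 rows with smallest n:
          n
device     
ios     290
web     454
mac     479
add column n_plus_5 = t['n'] + 5:
          n  n_plus_5
device               
ios     290       295
web     454       459
mac     479       484
filter rows where n_plus_5 >= 459:
          n  n_plus_5
device               
web     454       459
mac     479       484

933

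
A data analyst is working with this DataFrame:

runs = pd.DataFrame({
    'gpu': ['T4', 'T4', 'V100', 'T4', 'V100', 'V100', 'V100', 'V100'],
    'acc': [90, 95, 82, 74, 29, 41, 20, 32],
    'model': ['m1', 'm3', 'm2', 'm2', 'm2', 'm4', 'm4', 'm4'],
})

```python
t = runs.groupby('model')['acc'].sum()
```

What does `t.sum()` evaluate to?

463

group by model, sum of acc:
model
m1     90
m2    185
m3     95
m4     93
Name: acc, dtype: int64
Finally, sum of the resulting series = 463.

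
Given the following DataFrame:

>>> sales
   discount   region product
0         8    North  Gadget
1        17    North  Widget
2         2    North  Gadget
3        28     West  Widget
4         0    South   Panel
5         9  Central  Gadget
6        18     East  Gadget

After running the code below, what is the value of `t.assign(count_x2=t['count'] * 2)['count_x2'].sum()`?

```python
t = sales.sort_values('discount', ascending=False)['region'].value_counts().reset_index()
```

sort by discount descending:
   discount   region product
3        28     West  Widget
6        18     East  Gadget
1        17    North  Widget
5         9  Central  Gadget
0         8    North  Gadget
2         2    North  Gadget
4         0    South   Panel
value_counts of region:
region
North      3
West       1
East       1
Central    1
South      1
Name: count, dtype: int64
reset_index():
    region  count
0    North      3
1     West      1
2     East      1
3  Central      1
4    South      1
add column count_x2 = t['count'] * 2:
    region  count  count_x2
0    North      3         6
1     West      1         2
2     East      1         2
3  Central      1         2
4    South      1         2
Reading off the sum of column 'count_x2', we get 14.

14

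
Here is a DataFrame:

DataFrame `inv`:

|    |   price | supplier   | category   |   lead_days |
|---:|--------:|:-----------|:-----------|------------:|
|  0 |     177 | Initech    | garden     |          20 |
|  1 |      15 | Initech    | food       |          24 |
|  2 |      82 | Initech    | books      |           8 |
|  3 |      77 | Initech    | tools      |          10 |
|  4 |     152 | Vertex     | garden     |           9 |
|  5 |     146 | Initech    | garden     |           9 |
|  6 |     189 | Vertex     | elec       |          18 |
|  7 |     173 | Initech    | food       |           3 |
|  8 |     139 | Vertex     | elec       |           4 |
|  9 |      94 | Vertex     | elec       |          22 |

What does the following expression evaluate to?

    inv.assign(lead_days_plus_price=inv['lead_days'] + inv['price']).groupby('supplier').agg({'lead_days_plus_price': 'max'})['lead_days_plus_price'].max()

207

add column lead_days_plus_price = inv['lead_days'] + inv['price']:
   price supplier category  lead_days  lead_days_plus_price
0    177  Initech   garden         20                   197
1     15  Initech     food         24                    39
2     82  Initech    books          8                    90
3     77  Initech    tools         10                    87
4    152   Vertex   garden          9                   161
5    146  Initech   garden          9                   155
6    189   Vertex     elec         18                   207
7    173  Initech     food          3                   176
8    139   Vertex     elec          4                   143
9     94   Vertex     elec         22                   116
group by supplier, max of lead_days_plus_price:
          lead_days_plus_price
supplier                      
Initech                    197
Vertex                     207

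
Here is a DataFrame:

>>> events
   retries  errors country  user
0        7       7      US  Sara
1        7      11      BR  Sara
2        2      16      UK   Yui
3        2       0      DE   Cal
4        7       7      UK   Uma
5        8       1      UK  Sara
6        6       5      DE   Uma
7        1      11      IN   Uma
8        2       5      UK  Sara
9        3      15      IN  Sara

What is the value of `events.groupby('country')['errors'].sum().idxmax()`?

group by country, sum of errors:
country
BR    11
DE     5
IN    26
UK    29
US     7
Name: errors, dtype: int64
Hence UK.

UK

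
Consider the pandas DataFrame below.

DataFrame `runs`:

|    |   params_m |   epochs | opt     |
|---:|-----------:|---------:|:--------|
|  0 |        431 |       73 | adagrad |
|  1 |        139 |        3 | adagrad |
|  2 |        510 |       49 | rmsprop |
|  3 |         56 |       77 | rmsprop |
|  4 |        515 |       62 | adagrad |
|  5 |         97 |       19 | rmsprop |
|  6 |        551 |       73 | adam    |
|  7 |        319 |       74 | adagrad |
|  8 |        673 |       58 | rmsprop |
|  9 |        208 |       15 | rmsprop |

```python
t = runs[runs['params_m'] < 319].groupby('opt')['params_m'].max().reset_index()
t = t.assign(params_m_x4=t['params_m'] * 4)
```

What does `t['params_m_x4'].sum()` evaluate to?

1388

filter rows where params_m < 319:
   params_m  epochs      opt
1       139       3  adagrad
3        56      77  rmsprop
5        97      19  rmsprop
9       208      15  rmsprop
group by opt, max of params_m:
opt
adagrad    139
rmsprop    208
Name: params_m, dtype: int64
reset_index():
       opt  params_m
0  adagrad       139
1  rmsprop       208
add column params_m_x4 = t['params_m'] * 4:
       opt  params_m  params_m_x4
0  adagrad       139          556
1  rmsprop       208          832
sum of column 'params_m_x4' → 1388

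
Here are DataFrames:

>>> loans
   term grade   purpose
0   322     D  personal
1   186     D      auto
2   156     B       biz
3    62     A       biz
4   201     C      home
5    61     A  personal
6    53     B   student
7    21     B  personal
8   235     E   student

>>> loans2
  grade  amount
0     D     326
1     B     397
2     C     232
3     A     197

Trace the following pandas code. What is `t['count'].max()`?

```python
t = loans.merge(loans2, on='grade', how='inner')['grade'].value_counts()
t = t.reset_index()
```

3

merge on 'grade' (how='inner') → 8 rows:
   term grade   purpose  amount
0   322     D  personal     326
1   186     D      auto     326
2   156     B       biz     397
3    62     A       biz     197
4   201     C      home     232
5    61     A  personal     197
6    53     B   student     397
7    21     B  personal     397
value_counts of grade:
grade
B    3
D    2
A    2
C    1
Name: count, dtype: int64
reset_index():
  grade  count
0     B      3
1     D      2
2     A      2
3     C      1
Finally, max of column 'count' = 3.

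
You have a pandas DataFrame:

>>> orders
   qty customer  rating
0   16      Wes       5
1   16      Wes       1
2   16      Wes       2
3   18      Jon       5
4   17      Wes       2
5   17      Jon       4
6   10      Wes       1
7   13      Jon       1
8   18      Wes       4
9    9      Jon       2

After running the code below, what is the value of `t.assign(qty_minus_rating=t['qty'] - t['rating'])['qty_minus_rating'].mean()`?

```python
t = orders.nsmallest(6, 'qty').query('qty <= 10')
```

take 6 rows with smallest qty:
   qty customer  rating
9    9      Jon       2
6   10      Wes       1
7   13      Jon       1
0   16      Wes       5
1   16      Wes       1
2   16      Wes       2
filter rows where qty <= 10:
   qty customer  rating
9    9      Jon       2
6   10      Wes       1
add column qty_minus_rating = t['qty'] - t['rating']:
   qty customer  rating  qty_minus_rating
9    9      Jon       2                 7
6   10      Wes       1                 9
Hence 8.0.

8.0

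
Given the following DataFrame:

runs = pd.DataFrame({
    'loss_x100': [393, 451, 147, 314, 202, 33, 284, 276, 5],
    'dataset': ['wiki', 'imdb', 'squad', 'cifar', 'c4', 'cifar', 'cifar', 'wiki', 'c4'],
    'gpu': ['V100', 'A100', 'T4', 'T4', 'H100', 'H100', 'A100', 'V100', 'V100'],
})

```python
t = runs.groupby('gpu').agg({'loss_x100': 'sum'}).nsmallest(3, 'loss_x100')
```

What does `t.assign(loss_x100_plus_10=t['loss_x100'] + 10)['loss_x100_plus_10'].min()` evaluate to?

group by gpu, sum of loss_x100:
      loss_x100
gpu            
A100        735
H100        235
T4          461
V100        674
take 3 rows with smallest loss_x100:
      loss_x100
gpu            
H100        235
T4          461
V100        674
add column loss_x100_plus_10 = t['loss_x100'] + 10:
      loss_x100  loss_x100_plus_10
gpu                               
H100        235                245
T4          461                471
V100        674                684

245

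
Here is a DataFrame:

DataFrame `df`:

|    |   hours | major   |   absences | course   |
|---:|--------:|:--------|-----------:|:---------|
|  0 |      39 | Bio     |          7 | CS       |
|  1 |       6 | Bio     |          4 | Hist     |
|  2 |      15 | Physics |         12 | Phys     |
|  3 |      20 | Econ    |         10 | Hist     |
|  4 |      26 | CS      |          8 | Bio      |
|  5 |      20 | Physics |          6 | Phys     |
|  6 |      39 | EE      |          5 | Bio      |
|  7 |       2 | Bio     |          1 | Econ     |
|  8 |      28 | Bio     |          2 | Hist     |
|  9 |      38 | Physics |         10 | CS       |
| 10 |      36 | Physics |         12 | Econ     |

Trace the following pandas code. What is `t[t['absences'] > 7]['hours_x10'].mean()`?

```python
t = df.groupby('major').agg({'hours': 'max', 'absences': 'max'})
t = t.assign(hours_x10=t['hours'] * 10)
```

280.0

group by major: max(hours), max(absences):
         hours  absences
major                   
Bio         39         7
CS          26         8
EE          39         5
Econ        20        10
Physics     38        12
add column hours_x10 = t['hours'] * 10:
         hours  absences  hours_x10
major                              
Bio         39         7        390
CS          26         8        260
EE          39         5        390
Econ        20        10        200
Physics     38        12        380
filter rows where absences > 7:
         hours  absences  hours_x10
major                              
CS          26         8        260
Econ        20        10        200
Physics     38        12        380
Taking the mean of column 'hours_x10' gives 280.0.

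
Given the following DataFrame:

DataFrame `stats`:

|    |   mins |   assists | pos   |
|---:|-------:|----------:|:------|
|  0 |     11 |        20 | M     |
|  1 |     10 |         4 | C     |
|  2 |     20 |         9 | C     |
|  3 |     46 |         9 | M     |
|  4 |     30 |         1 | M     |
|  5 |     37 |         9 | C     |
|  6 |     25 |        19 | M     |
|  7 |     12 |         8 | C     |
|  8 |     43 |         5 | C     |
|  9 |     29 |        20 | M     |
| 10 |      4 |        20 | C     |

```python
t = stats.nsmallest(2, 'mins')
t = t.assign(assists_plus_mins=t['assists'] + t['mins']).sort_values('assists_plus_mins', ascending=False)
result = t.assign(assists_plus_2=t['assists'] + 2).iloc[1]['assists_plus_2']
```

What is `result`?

6

take 2 rows with smallest mins:
    mins  assists pos
10     4       20   C
1     10        4   C
add column assists_plus_mins = t['assists'] + t['mins']:
    mins  assists pos  assists_plus_mins
10     4       20   C                 24
1     10        4   C                 14
sort by assists_plus_mins descending:
    mins  assists pos  assists_plus_mins
10     4       20   C                 24
1     10        4   C                 14
add column assists_plus_2 = t['assists'] + 2:
    mins  assists pos  assists_plus_mins  assists_plus_2
10     4       20   C                 24              22
1     10        4   C                 14               6
Finally, value at position 1, column 'assists_plus_2' = 6.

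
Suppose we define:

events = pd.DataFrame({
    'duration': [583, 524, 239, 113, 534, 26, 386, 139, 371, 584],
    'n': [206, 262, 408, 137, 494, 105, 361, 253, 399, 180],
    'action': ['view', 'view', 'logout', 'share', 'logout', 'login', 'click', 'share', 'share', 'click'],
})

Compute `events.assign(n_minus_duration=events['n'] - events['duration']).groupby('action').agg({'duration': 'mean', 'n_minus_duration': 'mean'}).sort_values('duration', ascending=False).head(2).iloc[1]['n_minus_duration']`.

-214.5

add column n_minus_duration = events['n'] - events['duration']:
   duration    n  action  n_minus_duration
0       583  206    view              -377
1       524  262    view              -262
2       239  408  logout               169
3       113  137   share                24
4       534  494  logout               -40
5        26  105   login                79
6       386  361   click               -25
7       139  253   share               114
8       371  399   share                28
9       584  180   click              -404
group by action: mean(duration), mean(n_minus_duration):
          duration  n_minus_duration
action                              
click   485.000000       -214.500000
login    26.000000         79.000000
logout  386.500000         64.500000
share   207.666667         55.333333
view    553.500000       -319.500000
sort by duration descending:
          duration  n_minus_duration
action                              
view    553.500000       -319.500000
click   485.000000       -214.500000
logout  386.500000         64.500000
share   207.666667         55.333333
login    26.000000         79.000000
take first 2 rows:
        duration  n_minus_duration
action                            
view       553.5            -319.5
click      485.0            -214.5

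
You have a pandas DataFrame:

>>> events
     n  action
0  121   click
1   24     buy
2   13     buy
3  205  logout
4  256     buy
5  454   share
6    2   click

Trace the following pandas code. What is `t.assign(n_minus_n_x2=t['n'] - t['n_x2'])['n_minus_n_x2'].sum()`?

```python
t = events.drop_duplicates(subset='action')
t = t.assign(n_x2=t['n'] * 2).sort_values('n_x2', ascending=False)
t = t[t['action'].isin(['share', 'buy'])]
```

-478

drop duplicate action (keep=first):
     n  action
0  121   click
1   24     buy
3  205  logout
5  454   share
add column n_x2 = t['n'] * 2:
     n  action  n_x2
0  121   click   242
1   24     buy    48
3  205  logout   410
5  454   share   908
sort by n_x2 descending:
     n  action  n_x2
5  454   share   908
3  205  logout   410
0  121   click   242
1   24     buy    48
filter rows where action in ['share', 'buy']:
     n action  n_x2
5  454  share   908
1   24    buy    48
add column n_minus_n_x2 = t['n'] - t['n_x2']:
     n action  n_x2  n_minus_n_x2
5  454  share   908          -454
1   24    buy    48           -24
sum of column 'n_minus_n_x2' → -478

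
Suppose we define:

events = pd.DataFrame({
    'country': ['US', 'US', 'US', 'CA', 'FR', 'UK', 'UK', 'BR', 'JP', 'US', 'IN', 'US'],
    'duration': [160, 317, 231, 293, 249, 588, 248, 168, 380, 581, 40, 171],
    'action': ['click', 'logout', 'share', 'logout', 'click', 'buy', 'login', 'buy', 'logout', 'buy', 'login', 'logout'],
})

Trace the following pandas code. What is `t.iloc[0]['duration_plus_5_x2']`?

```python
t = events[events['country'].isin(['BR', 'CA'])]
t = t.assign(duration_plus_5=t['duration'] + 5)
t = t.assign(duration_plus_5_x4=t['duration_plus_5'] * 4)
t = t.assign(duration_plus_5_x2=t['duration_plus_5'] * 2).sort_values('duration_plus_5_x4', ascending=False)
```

filter rows where country in ['BR', 'CA']:
  country  duration  action
3      CA       293  logout
7      BR       168     buy
add column duration_plus_5 = t['duration'] + 5:
  country  duration  action  duration_plus_5
3      CA       293  logout              298
7      BR       168     buy              173
add column duration_plus_5_x4 = t['duration_plus_5'] * 4:
  country  duration  action  duration_plus_5  duration_plus_5_x4
3      CA       293  logout              298                1192
7      BR       168     buy              173                 692
add column duration_plus_5_x2 = t['duration_plus_5'] * 2:
  country  duration  action  duration_plus_5  duration_plus_5_x4  duration_plus_5_x2
3      CA       293  logout              298                1192                 596
7      BR       168     buy              173                 692                 346
sort by duration_plus_5_x4 descending:
  country  duration  action  duration_plus_5  duration_plus_5_x4  duration_plus_5_x2
3      CA       293  logout              298                1192                 596
7      BR       168     buy              173                 692                 346
Hence 596.

596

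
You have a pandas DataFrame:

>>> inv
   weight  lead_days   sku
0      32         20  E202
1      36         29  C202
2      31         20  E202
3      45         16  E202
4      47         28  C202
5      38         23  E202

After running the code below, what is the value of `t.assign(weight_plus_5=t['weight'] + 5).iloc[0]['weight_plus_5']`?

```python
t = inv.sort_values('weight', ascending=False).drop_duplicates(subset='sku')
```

sort by weight descending:
   weight  lead_days   sku
4      47         28  C202
3      45         16  E202
5      38         23  E202
1      36         29  C202
0      32         20  E202
2      31         20  E202
drop duplicate sku (keep=first):
   weight  lead_days   sku
4      47         28  C202
3      45         16  E202
add column weight_plus_5 = t['weight'] + 5:
   weight  lead_days   sku  weight_plus_5
4      47         28  C202             52
3      45         16  E202             50
Taking the value at position 0, column 'weight_plus_5' gives 52.

52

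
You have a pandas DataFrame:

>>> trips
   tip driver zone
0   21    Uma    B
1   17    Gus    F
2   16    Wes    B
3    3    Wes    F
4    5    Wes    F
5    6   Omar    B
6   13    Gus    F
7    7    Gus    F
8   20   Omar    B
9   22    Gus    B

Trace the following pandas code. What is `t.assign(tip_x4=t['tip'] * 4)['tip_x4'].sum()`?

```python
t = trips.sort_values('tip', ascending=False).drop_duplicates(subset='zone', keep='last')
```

sort by tip descending:
   tip driver zone
9   22    Gus    B
0   21    Uma    B
8   20   Omar    B
1   17    Gus    F
2   16    Wes    B
6   13    Gus    F
7    7    Gus    F
5    6   Omar    B
4    5    Wes    F
3    3    Wes    F
drop duplicate zone (keep=last):
   tip driver zone
5    6   Omar    B
3    3    Wes    F
add column tip_x4 = t['tip'] * 4:
   tip driver zone  tip_x4
5    6   Omar    B      24
3    3    Wes    F      12
Taking the sum of column 'tip_x4' gives 36.

36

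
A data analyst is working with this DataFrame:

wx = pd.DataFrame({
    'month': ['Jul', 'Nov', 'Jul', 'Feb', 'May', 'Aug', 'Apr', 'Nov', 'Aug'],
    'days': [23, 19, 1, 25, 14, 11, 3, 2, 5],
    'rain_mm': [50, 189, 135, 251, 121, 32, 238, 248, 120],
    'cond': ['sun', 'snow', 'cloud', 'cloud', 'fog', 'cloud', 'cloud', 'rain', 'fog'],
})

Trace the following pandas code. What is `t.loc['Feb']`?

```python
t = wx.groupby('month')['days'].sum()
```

25

group by month, sum of days:
month
Apr     3
Aug    16
Feb    25
Jul    24
May    14
Nov    21
Name: days, dtype: int64
Finally, value at index 'Feb' = 25.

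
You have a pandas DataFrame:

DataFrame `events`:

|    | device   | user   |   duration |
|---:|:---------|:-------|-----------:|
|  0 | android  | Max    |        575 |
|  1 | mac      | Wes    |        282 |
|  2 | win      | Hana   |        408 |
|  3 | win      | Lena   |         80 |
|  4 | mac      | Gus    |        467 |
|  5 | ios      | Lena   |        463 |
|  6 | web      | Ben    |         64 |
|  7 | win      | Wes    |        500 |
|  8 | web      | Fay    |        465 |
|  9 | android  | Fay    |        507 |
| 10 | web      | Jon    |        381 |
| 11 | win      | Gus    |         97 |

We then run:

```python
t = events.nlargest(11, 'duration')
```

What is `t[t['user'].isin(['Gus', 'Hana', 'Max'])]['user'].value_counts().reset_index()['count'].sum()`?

4

take 11 rows with largest duration:
     device  user  duration
0   android   Max       575
9   android   Fay       507
7       win   Wes       500
4       mac   Gus       467
8       web   Fay       465
5       ios  Lena       463
2       win  Hana       408
10      web   Jon       381
1       mac   Wes       282
11      win   Gus        97
3       win  Lena        80
filter rows where user in ['Gus', 'Hana', 'Max']:
     device  user  duration
0   android   Max       575
4       mac   Gus       467
2       win  Hana       408
11      win   Gus        97
value_counts of user:
user
Gus     2
Max     1
Hana    1
Name: count, dtype: int64
reset_index():
   user  count
0   Gus      2
1   Max      1
2  Hana      1
Taking the sum of column 'count' gives 4.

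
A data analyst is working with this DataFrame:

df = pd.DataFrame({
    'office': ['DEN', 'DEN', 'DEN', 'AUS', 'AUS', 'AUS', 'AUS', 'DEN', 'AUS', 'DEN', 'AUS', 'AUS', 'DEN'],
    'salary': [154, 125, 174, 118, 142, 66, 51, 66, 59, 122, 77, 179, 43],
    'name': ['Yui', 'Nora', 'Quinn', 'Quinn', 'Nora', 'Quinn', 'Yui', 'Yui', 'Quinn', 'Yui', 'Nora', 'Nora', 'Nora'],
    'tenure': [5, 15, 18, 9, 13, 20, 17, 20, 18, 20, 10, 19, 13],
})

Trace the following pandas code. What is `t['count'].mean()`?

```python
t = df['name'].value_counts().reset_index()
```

value_counts of name:
name
Nora     5
Yui      4
Quinn    4
Name: count, dtype: int64
reset_index():
    name  count
0   Nora      5
1    Yui      4
2  Quinn      4
Taking the mean of column 'count' gives 4.33333333333.

4.33333333333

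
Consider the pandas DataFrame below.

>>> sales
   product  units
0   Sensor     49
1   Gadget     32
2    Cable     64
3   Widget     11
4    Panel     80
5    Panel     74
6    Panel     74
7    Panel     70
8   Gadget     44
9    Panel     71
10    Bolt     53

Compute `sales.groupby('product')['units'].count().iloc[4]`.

1

group by product, count of units:
product
Bolt      1
Cable     1
Gadget    2
Panel     5
Sensor    1
Widget    1
Name: units, dtype: int64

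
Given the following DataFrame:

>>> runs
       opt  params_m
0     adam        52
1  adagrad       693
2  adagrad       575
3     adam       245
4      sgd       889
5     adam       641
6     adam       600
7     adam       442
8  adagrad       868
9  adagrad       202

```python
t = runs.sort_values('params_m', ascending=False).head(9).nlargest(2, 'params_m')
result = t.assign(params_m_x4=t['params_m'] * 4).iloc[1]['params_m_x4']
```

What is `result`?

sort by params_m descending:
       opt  params_m
4      sgd       889
8  adagrad       868
1  adagrad       693
5     adam       641
6     adam       600
2  adagrad       575
7     adam       442
3     adam       245
9  adagrad       202
0     adam        52
take first 9 rows:
       opt  params_m
4      sgd       889
8  adagrad       868
1  adagrad       693
5     adam       641
6     adam       600
2  adagrad       575
7     adam       442
3     adam       245
9  adagrad       202
take 2 rows with largest params_m:
       opt  params_m
4      sgd       889
8  adagrad       868
add column params_m_x4 = t['params_m'] * 4:
       opt  params_m  params_m_x4
4      sgd       889         3556
8  adagrad       868         3472

3472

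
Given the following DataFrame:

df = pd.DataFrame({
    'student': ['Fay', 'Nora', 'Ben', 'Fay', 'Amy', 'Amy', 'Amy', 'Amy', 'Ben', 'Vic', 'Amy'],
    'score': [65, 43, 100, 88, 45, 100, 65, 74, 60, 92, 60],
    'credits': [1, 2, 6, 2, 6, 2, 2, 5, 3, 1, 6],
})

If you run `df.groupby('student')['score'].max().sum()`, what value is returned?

group by student, max of score:
student
Amy     100
Ben     100
Fay      88
Nora     43
Vic      92
Name: score, dtype: int64

423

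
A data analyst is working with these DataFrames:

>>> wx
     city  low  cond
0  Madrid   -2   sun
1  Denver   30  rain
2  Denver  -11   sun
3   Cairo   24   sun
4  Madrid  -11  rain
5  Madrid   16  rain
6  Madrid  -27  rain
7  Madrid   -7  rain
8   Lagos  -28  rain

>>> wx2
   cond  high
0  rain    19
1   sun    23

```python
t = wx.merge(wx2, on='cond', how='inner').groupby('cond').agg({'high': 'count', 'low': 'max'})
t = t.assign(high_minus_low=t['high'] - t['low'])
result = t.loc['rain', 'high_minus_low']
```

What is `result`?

merge on 'cond' (how='inner') → 9 rows:
     city  low  cond  high
0  Madrid   -2   sun    23
1  Denver   30  rain    19
2  Denver  -11   sun    23
3   Cairo   24   sun    23
4  Madrid  -11  rain    19
5  Madrid   16  rain    19
6  Madrid  -27  rain    19
7  Madrid   -7  rain    19
8   Lagos  -28  rain    19
group by cond: count(high), max(low):
      high  low
cond           
rain     6   30
sun      3   24
add column high_minus_low = t['high'] - t['low']:
      high  low  high_minus_low
cond                           
rain     6   30             -24
sun      3   24             -21

-24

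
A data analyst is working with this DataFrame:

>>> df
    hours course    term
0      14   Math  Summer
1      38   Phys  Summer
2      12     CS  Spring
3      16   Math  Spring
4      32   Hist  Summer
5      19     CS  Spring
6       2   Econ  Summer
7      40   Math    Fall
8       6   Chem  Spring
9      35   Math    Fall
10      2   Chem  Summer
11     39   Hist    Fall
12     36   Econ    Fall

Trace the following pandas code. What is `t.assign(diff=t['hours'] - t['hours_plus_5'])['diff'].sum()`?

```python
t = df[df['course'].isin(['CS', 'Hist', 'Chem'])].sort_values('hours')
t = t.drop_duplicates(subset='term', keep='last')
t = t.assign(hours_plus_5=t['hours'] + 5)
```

filter rows where course in ['CS', 'Hist', 'Chem']:
    hours course    term
2      12     CS  Spring
4      32   Hist  Summer
5      19     CS  Spring
8       6   Chem  Spring
10      2   Chem  Summer
11     39   Hist    Fall
sort by hours:
    hours course    term
10      2   Chem  Summer
8       6   Chem  Spring
2      12     CS  Spring
5      19     CS  Spring
4      32   Hist  Summer
11     39   Hist    Fall
drop duplicate term (keep=last):
    hours course    term
5      19     CS  Spring
4      32   Hist  Summer
11     39   Hist    Fall
add column hours_plus_5 = t['hours'] + 5:
    hours course    term  hours_plus_5
5      19     CS  Spring            24
4      32   Hist  Summer            37
11     39   Hist    Fall            44
add column diff = t['hours'] - t['hours_plus_5']:
    hours course    term  hours_plus_5  diff
5      19     CS  Spring            24    -5
4      32   Hist  Summer            37    -5
11     39   Hist    Fall            44    -5
sum of column 'diff' → -15

-15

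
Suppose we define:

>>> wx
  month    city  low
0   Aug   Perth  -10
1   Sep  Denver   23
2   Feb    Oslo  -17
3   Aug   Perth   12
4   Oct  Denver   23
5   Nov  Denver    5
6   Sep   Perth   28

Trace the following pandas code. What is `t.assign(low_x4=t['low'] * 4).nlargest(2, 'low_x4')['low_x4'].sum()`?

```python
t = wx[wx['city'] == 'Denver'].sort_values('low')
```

184

filter rows where city == 'Denver':
  month    city  low
1   Sep  Denver   23
4   Oct  Denver   23
5   Nov  Denver    5
sort by low:
  month    city  low
5   Nov  Denver    5
1   Sep  Denver   23
4   Oct  Denver   23
add column low_x4 = t['low'] * 4:
  month    city  low  low_x4
5   Nov  Denver    5      20
1   Sep  Denver   23      92
4   Oct  Denver   23      92
take 2 rows with largest low_x4:
  month    city  low  low_x4
1   Sep  Denver   23      92
4   Oct  Denver   23      92
Finally, sum of column 'low_x4' = 184.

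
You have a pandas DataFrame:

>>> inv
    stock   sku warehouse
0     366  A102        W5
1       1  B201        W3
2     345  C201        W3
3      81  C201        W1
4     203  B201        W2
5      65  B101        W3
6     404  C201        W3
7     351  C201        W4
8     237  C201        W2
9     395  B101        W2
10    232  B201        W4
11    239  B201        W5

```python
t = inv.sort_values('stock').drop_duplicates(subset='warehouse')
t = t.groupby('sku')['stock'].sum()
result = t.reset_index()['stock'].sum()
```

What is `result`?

sort by stock:
    stock   sku warehouse
1       1  B201        W3
5      65  B101        W3
3      81  C201        W1
4     203  B201        W2
10    232  B201        W4
8     237  C201        W2
11    239  B201        W5
2     345  C201        W3
7     351  C201        W4
0     366  A102        W5
9     395  B101        W2
6     404  C201        W3
drop duplicate warehouse (keep=first):
    stock   sku warehouse
1       1  B201        W3
3      81  C201        W1
4     203  B201        W2
10    232  B201        W4
11    239  B201        W5
group by sku, sum of stock:
sku
B201    675
C201     81
Name: stock, dtype: int64
reset_index():
    sku  stock
0  B201    675
1  C201     81
Reading off the sum of column 'stock', we get 756.

756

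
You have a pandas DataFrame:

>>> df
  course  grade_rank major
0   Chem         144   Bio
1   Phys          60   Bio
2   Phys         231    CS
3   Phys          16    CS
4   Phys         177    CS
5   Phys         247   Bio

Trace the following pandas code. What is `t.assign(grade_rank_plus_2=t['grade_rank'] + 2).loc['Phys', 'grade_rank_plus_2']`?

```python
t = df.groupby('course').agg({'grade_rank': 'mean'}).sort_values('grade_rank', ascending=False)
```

148.2

group by course, mean of grade_rank:
        grade_rank
course            
Chem         144.0
Phys         146.2
sort by grade_rank descending:
        grade_rank
course            
Phys         146.2
Chem         144.0
add column grade_rank_plus_2 = t['grade_rank'] + 2:
        grade_rank  grade_rank_plus_2
course                               
Phys         146.2              148.2
Chem         144.0              146.0
The value at row 'Phys', column 'grade_rank_plus_2' is 148.2.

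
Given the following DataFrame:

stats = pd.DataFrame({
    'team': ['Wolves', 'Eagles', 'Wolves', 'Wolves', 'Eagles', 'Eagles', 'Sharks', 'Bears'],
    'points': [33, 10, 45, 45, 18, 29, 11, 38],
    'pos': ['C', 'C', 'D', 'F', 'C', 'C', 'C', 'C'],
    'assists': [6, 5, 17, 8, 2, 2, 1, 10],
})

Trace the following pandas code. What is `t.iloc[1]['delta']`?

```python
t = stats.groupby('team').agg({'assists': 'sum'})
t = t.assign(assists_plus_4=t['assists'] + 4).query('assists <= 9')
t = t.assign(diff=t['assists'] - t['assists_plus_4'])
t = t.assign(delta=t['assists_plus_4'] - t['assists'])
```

4

group by team, sum of assists:
        assists
team           
Bears        10
Eagles        9
Sharks        1
Wolves       31
add column assists_plus_4 = t['assists'] + 4:
        assists  assists_plus_4
team                           
Bears        10              14
Eagles        9              13
Sharks        1               5
Wolves       31              35
filter rows where assists <= 9:
        assists  assists_plus_4
team                           
Eagles        9              13
Sharks        1               5
add column diff = t['assists'] - t['assists_plus_4']:
        assists  assists_plus_4  diff
team                                 
Eagles        9              13    -4
Sharks        1               5    -4
add column delta = t['assists_plus_4'] - t['assists']:
        assists  assists_plus_4  diff  delta
team                                        
Eagles        9              13    -4      4
Sharks        1               5    -4      4
Then the value at position 1, column 'delta': 4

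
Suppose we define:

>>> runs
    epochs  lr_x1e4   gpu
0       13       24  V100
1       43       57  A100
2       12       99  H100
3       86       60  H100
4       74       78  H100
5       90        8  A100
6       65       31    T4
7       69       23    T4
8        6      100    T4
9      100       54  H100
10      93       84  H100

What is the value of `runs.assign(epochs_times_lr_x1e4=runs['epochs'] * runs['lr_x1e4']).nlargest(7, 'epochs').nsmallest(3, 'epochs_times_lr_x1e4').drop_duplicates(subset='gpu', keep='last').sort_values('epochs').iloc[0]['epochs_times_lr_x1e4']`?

2015

add column epochs_times_lr_x1e4 = runs['epochs'] * runs['lr_x1e4']:
    epochs  lr_x1e4   gpu  epochs_times_lr_x1e4
0       13       24  V100                   312
1       43       57  A100                  2451
2       12       99  H100                  1188
3       86       60  H100                  5160
4       74       78  H100                  5772
5       90        8  A100                   720
6       65       31    T4                  2015
7       69       23    T4                  1587
8        6      100    T4                   600
9      100       54  H100                  5400
10      93       84  H100                  7812
take 7 rows with largest epochs:
    epochs  lr_x1e4   gpu  epochs_times_lr_x1e4
9      100       54  H100                  5400
10      93       84  H100                  7812
5       90        8  A100                   720
3       86       60  H100                  5160
4       74       78  H100                  5772
7       69       23    T4                  1587
6       65       31    T4                  2015
take 3 rows with smallest epochs_times_lr_x1e4:
   epochs  lr_x1e4   gpu  epochs_times_lr_x1e4
5      90        8  A100                   720
7      69       23    T4                  1587
6      65       31    T4                  2015
drop duplicate gpu (keep=last):
   epochs  lr_x1e4   gpu  epochs_times_lr_x1e4
5      90        8  A100                   720
6      65       31    T4                  2015
sort by epochs:
   epochs  lr_x1e4   gpu  epochs_times_lr_x1e4
6      65       31    T4                  2015
5      90        8  A100                   720
value at position 0, column 'epochs_times_lr_x1e4' → 2015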